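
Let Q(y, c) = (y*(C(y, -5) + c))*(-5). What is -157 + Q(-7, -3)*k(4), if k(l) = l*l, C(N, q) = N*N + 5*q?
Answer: 11603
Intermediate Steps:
C(N, q) = N² + 5*q
Q(y, c) = -5*y*(-25 + c + y²) (Q(y, c) = (y*((y² + 5*(-5)) + c))*(-5) = (y*((y² - 25) + c))*(-5) = (y*((-25 + y²) + c))*(-5) = (y*(-25 + c + y²))*(-5) = -5*y*(-25 + c + y²))
k(l) = l²
-157 + Q(-7, -3)*k(4) = -157 + (5*(-7)*(25 - 1*(-3) - 1*(-7)²))*4² = -157 + (5*(-7)*(25 + 3 - 1*49))*16 = -157 + (5*(-7)*(25 + 3 - 49))*16 = -157 + (5*(-7)*(-21))*16 = -157 + 735*16 = -157 + 11760 = 11603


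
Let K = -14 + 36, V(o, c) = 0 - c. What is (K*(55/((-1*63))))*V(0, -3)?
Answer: -1210/21 ≈ -57.619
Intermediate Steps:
V(o, c) = -c
K = 22
(K*(55/((-1*63))))*V(0, -3) = (22*(55/((-1*63))))*(-1*(-3)) = (22*(55/(-63)))*3 = (22*(55*(-1/63)))*3 = (22*(-55/63))*3 = -1210/63*3 = -1210/21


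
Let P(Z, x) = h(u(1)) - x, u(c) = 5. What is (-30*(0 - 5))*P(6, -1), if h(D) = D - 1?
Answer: 750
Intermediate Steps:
h(D) = -1 + D
P(Z, x) = 4 - x (P(Z, x) = (-1 + 5) - x = 4 - x)
(-30*(0 - 5))*P(6, -1) = (-30*(0 - 5))*(4 - 1*(-1)) = (-30*(-5))*(4 + 1) = -5*(-30)*5 = 150*5 = 750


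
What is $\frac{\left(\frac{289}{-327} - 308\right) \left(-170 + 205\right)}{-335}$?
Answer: $\frac{707035}{21909} \approx 32.271$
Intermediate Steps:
$\frac{\left(\frac{289}{-327} - 308\right) \left(-170 + 205\right)}{-335} = \left(289 \left(- \frac{1}{327}\right) - 308\right) 35 \left(- \frac{1}{335}\right) = \left(- \frac{289}{327} - 308\right) 35 \left(- \frac{1}{335}\right) = \left(- \frac{101005}{327}\right) 35 \left(- \frac{1}{335}\right) = \left(- \frac{3535175}{327}\right) \left(- \frac{1}{335}\right) = \frac{707035}{21909}$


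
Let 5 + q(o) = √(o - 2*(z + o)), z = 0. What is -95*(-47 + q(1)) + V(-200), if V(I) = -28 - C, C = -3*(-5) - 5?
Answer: 4902 - 95*I ≈ 4902.0 - 95.0*I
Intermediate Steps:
C = 10 (C = 15 - 5 = 10)
V(I) = -38 (V(I) = -28 - 1*10 = -28 - 10 = -38)
q(o) = -5 + √(-o) (q(o) = -5 + √(o - 2*(0 + o)) = -5 + √(o - 2*o) = -5 + √(-o))
-95*(-47 + q(1)) + V(-200) = -95*(-47 + (-5 + √(-1*1))) - 38 = -95*(-47 + (-5 + √(-1))) - 38 = -95*(-47 + (-5 + I)) - 38 = -95*(-52 + I) - 38 = (4940 - 95*I) - 38 = 4902 - 95*I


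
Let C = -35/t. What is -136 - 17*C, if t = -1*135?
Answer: -3791/27 ≈ -140.41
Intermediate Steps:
t = -135
C = 7/27 (C = -35/(-135) = -35*(-1/135) = 7/27 ≈ 0.25926)
-136 - 17*C = -136 - 17*7/27 = -136 - 119/27 = -3791/27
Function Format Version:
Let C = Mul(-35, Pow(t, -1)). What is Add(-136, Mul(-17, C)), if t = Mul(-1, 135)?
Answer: Rational(-3791, 27) ≈ -140.41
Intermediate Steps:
t = -135
C = Rational(7, 27) (C = Mul(-35, Pow(-135, -1)) = Mul(-35, Rational(-1, 135)) = Rational(7, 27) ≈ 0.25926)
Add(-136, Mul(-17, C)) = Add(-136, Mul(-17, Rational(7, 27))) = Add(-136, Rational(-119, 27)) = Rational(-3791, 27)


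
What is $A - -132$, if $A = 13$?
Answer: $145$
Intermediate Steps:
$A - -132 = 13 - -132 = 13 + 132 = 145$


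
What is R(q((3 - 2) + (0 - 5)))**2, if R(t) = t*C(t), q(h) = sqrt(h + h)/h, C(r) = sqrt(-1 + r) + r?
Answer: -(sqrt(-2 - I*sqrt(2)) - I)**2/4 ≈ 1.4958 + 0.59059*I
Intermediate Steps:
C(r) = r + sqrt(-1 + r)
q(h) = sqrt(2)/sqrt(h) (q(h) = sqrt(2*h)/h = (sqrt(2)*sqrt(h))/h = sqrt(2)/sqrt(h))
R(t) = t*(t + sqrt(-1 + t))
R(q((3 - 2) + (0 - 5)))**2 = ((sqrt(2)/sqrt((3 - 2) + (0 - 5)))*(sqrt(2)/sqrt((3 - 2) + (0 - 5)) + sqrt(-1 + sqrt(2)/sqrt((3 - 2) + (0 - 5)))))**2 = ((sqrt(2)/sqrt(1 - 5))*(sqrt(2)/sqrt(1 - 5) + sqrt(-1 + sqrt(2)/sqrt(1 - 5))))**2 = ((sqrt(2)/sqrt(-4))*(sqrt(2)/sqrt(-4) + sqrt(-1 + sqrt(2)/sqrt(-4))))**2 = ((sqrt(2)*(-I/2))*(sqrt(2)*(-I/2) + sqrt(-1 + sqrt(2)*(-I/2))))**2 = ((-I*sqrt(2)/2)*(-I*sqrt(2)/2 + sqrt(-1 - I*sqrt(2)/2)))**2 = ((-I*sqrt(2)/2)*(sqrt(-1 - I*sqrt(2)/2) - I*sqrt(2)/2))**2 = (-I*sqrt(2)*(sqrt(-1 - I*sqrt(2)/2) - I*sqrt(2)/2)/2)**2 = -(sqrt(-1 - I*sqrt(2)/2) - I*sqrt(2)/2)**2/2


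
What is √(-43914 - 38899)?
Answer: I*√82813 ≈ 287.77*I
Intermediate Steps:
√(-43914 - 38899) = √(-82813) = I*√82813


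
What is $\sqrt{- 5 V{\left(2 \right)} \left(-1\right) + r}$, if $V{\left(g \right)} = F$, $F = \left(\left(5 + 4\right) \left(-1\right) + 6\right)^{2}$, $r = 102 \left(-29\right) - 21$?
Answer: $3 i \sqrt{326} \approx 54.166 i$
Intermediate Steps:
$r = -2979$ ($r = -2958 - 21 = -2979$)
$F = 9$ ($F = \left(9 \left(-1\right) + 6\right)^{2} = \left(-9 + 6\right)^{2} = \left(-3\right)^{2} = 9$)
$V{\left(g \right)} = 9$
$\sqrt{- 5 V{\left(2 \right)} \left(-1\right) + r} = \sqrt{\left(-5\right) 9 \left(-1\right) - 2979} = \sqrt{\left(-45\right) \left(-1\right) - 2979} = \sqrt{45 - 2979} = \sqrt{-2934} = 3 i \sqrt{326}$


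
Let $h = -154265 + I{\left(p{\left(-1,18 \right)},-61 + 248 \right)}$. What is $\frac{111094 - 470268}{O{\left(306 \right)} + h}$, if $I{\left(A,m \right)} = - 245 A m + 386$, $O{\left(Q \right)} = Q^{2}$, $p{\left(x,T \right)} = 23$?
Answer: $\frac{179587}{556994} \approx 0.32242$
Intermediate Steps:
$I{\left(A,m \right)} = 386 - 245 A m$ ($I{\left(A,m \right)} = - 245 A m + 386 = 386 - 245 A m$)
$h = -1207624$ ($h = -154265 + \left(386 - 5635 \left(-61 + 248\right)\right) = -154265 + \left(386 - 5635 \cdot 187\right) = -154265 + \left(386 - 1053745\right) = -154265 - 1053359 = -1207624$)
$\frac{111094 - 470268}{O{\left(306 \right)} + h} = \frac{111094 - 470268}{306^{2} - 1207624} = - \frac{359174}{93636 - 1207624} = - \frac{359174}{-1113988} = \left(-359174\right) \left(- \frac{1}{1113988}\right) = \frac{179587}{556994}$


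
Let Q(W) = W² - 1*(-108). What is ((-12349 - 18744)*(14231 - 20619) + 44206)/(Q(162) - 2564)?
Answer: 99333145/11894 ≈ 8351.5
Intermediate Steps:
Q(W) = 108 + W² (Q(W) = W² + 108 = 108 + W²)
((-12349 - 18744)*(14231 - 20619) + 44206)/(Q(162) - 2564) = ((-12349 - 18744)*(14231 - 20619) + 44206)/((108 + 162²) - 2564) = (-31093*(-6388) + 44206)/((108 + 26244) - 2564) = (198622084 + 44206)/(26352 - 2564) = 198666290/23788 = 198666290*(1/23788) = 99333145/11894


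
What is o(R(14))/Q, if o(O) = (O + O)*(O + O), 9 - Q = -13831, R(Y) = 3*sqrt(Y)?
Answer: 63/1730 ≈ 0.036416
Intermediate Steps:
Q = 13840 (Q = 9 - 1*(-13831) = 9 + 13831 = 13840)
o(O) = 4*O**2 (o(O) = (2*O)*(2*O) = 4*O**2)
o(R(14))/Q = (4*(3*sqrt(14))**2)/13840 = (4*126)*(1/13840) = 504*(1/13840) = 63/1730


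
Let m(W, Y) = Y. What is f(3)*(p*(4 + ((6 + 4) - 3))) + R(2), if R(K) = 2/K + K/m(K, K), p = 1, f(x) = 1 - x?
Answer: -20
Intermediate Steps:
R(K) = 1 + 2/K (R(K) = 2/K + K/K = 2/K + 1 = 1 + 2/K)
f(3)*(p*(4 + ((6 + 4) - 3))) + R(2) = (1 - 1*3)*(1*(4 + ((6 + 4) - 3))) + (2 + 2)/2 = (1 - 3)*(1*(4 + (10 - 3))) + (1/2)*4 = -2*(4 + 7) + 2 = -2*11 + 2 = -22 + 2 = -20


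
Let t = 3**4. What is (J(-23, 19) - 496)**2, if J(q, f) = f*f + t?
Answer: 2916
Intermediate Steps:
t = 81
J(q, f) = 81 + f**2 (J(q, f) = f*f + 81 = f**2 + 81 = 81 + f**2)
(J(-23, 19) - 496)**2 = ((81 + 19**2) - 496)**2 = ((81 + 361) - 496)**2 = (442 - 496)**2 = (-54)**2 = 2916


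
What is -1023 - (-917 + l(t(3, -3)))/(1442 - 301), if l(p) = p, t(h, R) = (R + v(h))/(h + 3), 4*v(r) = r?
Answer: -9330605/9128 ≈ -1022.2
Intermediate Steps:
v(r) = r/4
t(h, R) = (R + h/4)/(3 + h) (t(h, R) = (R + h/4)/(h + 3) = (R + h/4)/(3 + h))
-1023 - (-917 + l(t(3, -3)))/(1442 - 301) = -1023 - (-917 + (-3 + (¼)*3)/(3 + 3))/(1442 - 301) = -1023 - (-917 + (-3 + ¾)/6)/1141 = -1023 - (-917 + (⅙)*(-9/4))/1141 = -1023 - (-917 - 3/8)/1141 = -1023 - (-7339)/(8*1141) = -1023 - 1*(-7339/9128) = -1023 + 7339/9128 = -9330605/9128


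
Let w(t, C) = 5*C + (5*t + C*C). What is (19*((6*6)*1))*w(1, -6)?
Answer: 7524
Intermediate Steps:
w(t, C) = C**2 + 5*C + 5*t (w(t, C) = 5*C + (5*t + C**2) = 5*C + (C**2 + 5*t) = C**2 + 5*C + 5*t)
(19*((6*6)*1))*w(1, -6) = (19*((6*6)*1))*((-6)**2 + 5*(-6) + 5*1) = (19*(36*1))*(36 - 30 + 5) = (19*36)*11 = 684*11 = 7524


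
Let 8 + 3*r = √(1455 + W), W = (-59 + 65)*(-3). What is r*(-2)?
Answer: 16/3 - 2*√1437/3 ≈ -19.939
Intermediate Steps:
W = -18 (W = 6*(-3) = -18)
r = -8/3 + √1437/3 (r = -8/3 + √(1455 - 18)/3 = -8/3 + √1437/3 ≈ 9.9693)
r*(-2) = (-8/3 + √1437/3)*(-2) = 16/3 - 2*√1437/3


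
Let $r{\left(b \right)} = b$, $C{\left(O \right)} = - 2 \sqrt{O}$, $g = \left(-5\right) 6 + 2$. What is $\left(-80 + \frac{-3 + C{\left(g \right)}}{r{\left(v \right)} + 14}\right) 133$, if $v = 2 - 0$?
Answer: $- \frac{170639}{16} - \frac{133 i \sqrt{7}}{4} \approx -10665.0 - 87.971 i$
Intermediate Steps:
$g = -28$ ($g = -30 + 2 = -28$)
$v = 2$ ($v = 2 + 0 = 2$)
$\left(-80 + \frac{-3 + C{\left(g \right)}}{r{\left(v \right)} + 14}\right) 133 = \left(-80 + \frac{-3 - 2 \sqrt{-28}}{2 + 14}\right) 133 = \left(-80 + \frac{-3 - 2 \cdot 2 i \sqrt{7}}{16}\right) 133 = \left(-80 + \left(-3 - 4 i \sqrt{7}\right) \frac{1}{16}\right) 133 = \left(-80 - \left(\frac{3}{16} + \frac{i \sqrt{7}}{4}\right)\right) 133 = \left(- \frac{1283}{16} - \frac{i \sqrt{7}}{4}\right) 133 = - \frac{170639}{16} - \frac{133 i \sqrt{7}}{4}$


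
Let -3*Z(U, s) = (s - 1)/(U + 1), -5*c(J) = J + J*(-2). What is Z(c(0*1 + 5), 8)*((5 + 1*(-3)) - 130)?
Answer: 448/3 ≈ 149.33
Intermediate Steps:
c(J) = J/5 (c(J) = -(J + J*(-2))/5 = -(J - 2*J)/5 = -(-1)*J/5 = J/5)
Z(U, s) = -(-1 + s)/(3*(1 + U)) (Z(U, s) = -(s - 1)/(3*(U + 1)) = -(-1 + s)/(3*(1 + U)))
Z(c(0*1 + 5), 8)*((5 + 1*(-3)) - 130) = ((1 - 1*8)/(3*(1 + (0*1 + 5)/5)))*((5 + 1*(-3)) - 130) = ((1 - 8)/(3*(1 + (0 + 5)/5)))*((5 - 3) - 130) = ((1/3)*(-7)/(1 + (1/5)*5))*(2 - 130) = ((1/3)*(-7)/(1 + 1))*(-128) = ((1/3)*(-7)/2)*(-128) = ((1/3)*(1/2)*(-7))*(-128) = -7/6*(-128) = 448/3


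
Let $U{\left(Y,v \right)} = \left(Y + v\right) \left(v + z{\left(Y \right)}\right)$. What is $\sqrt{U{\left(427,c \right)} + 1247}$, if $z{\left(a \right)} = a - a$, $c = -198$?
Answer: $i \sqrt{44095} \approx 209.99 i$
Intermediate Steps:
$z{\left(a \right)} = 0$
$U{\left(Y,v \right)} = v \left(Y + v\right)$ ($U{\left(Y,v \right)} = \left(Y + v\right) \left(v + 0\right) = \left(Y + v\right) v = v \left(Y + v\right)$)
$\sqrt{U{\left(427,c \right)} + 1247} = \sqrt{- 198 \left(427 - 198\right) + 1247} = \sqrt{\left(-198\right) 229 + 1247} = \sqrt{-45342 + 1247} = \sqrt{-44095} = i \sqrt{44095}$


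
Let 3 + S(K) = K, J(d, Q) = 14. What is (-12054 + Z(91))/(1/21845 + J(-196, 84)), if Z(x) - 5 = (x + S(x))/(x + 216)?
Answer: -80801684080/93890117 ≈ -860.60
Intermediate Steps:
S(K) = -3 + K
Z(x) = 5 + (-3 + 2*x)/(216 + x) (Z(x) = 5 + (x + (-3 + x))/(x + 216) = 5 + (-3 + 2*x)/(216 + x))
(-12054 + Z(91))/(1/21845 + J(-196, 84)) = (-12054 + (1077 + 7*91)/(216 + 91))/(1/21845 + 14) = (-12054 + (1077 + 637)/307)/(1/21845 + 14) = (-12054 + (1/307)*1714)/(305831/21845) = (-12054 + 1714/307)*(21845/305831) = -3698864/307*21845/305831 = -80801684080/93890117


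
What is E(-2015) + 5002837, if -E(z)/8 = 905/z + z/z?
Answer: 2016141535/403 ≈ 5.0028e+6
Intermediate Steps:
E(z) = -8 - 7240/z (E(z) = -8*(905/z + z/z) = -8*(905/z + 1) = -8*(1 + 905/z) = -8 - 7240/z)
E(-2015) + 5002837 = (-8 - 7240/(-2015)) + 5002837 = (-8 - 7240*(-1/2015)) + 5002837 = (-8 + 1448/403) + 5002837 = -1776/403 + 5002837 = 2016141535/403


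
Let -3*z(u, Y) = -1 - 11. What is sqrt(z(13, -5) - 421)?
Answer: I*sqrt(417) ≈ 20.421*I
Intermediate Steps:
z(u, Y) = 4 (z(u, Y) = -(-1 - 11)/3 = -1/3*(-12) = 4)
sqrt(z(13, -5) - 421) = sqrt(4 - 421) = sqrt(-417) = I*sqrt(417)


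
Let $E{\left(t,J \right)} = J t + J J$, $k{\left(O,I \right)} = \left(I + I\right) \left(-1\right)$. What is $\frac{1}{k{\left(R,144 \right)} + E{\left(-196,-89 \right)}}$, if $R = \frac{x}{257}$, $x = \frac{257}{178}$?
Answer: $\frac{1}{25077} \approx 3.9877 \cdot 10^{-5}$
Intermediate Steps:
$x = \frac{257}{178}$ ($x = 257 \cdot \frac{1}{178} = \frac{257}{178} \approx 1.4438$)
$R = \frac{1}{178}$ ($R = \frac{257}{178 \cdot 257} = \frac{257}{178} \cdot \frac{1}{257} = \frac{1}{178} \approx 0.005618$)
$k{\left(O,I \right)} = - 2 I$ ($k{\left(O,I \right)} = 2 I \left(-1\right) = - 2 I$)
$E{\left(t,J \right)} = J^{2} + J t$ ($E{\left(t,J \right)} = J t + J^{2} = J^{2} + J t$)
$\frac{1}{k{\left(R,144 \right)} + E{\left(-196,-89 \right)}} = \frac{1}{\left(-2\right) 144 - 89 \left(-89 - 196\right)} = \frac{1}{-288 - -25365} = \frac{1}{-288 + 25365} = \frac{1}{25077}$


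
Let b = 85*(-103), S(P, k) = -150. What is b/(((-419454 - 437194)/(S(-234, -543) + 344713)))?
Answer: 3016649065/856648 ≈ 3521.5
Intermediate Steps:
b = -8755
b/(((-419454 - 437194)/(S(-234, -543) + 344713))) = -8755*(-150 + 344713)/(-419454 - 437194) = -8755/((-856648/344563)) = -8755/((-856648*1/344563)) = -8755/(-856648/344563) = -8755*(-344563/856648) = 3016649065/856648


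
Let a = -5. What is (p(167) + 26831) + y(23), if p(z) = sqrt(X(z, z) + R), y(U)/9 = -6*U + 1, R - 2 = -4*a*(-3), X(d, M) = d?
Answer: 25598 + sqrt(109) ≈ 25608.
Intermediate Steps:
R = -58 (R = 2 - 4*(-5)*(-3) = 2 + 20*(-3) = 2 - 60 = -58)
y(U) = 9 - 54*U (y(U) = 9*(-6*U + 1) = 9*(1 - 6*U) = 9 - 54*U)
p(z) = sqrt(-58 + z) (p(z) = sqrt(z - 58) = sqrt(-58 + z))
(p(167) + 26831) + y(23) = (sqrt(-58 + 167) + 26831) + (9 - 54*23) = (sqrt(109) + 26831) + (9 - 1242) = (26831 + sqrt(109)) - 1233 = 25598 + sqrt(109)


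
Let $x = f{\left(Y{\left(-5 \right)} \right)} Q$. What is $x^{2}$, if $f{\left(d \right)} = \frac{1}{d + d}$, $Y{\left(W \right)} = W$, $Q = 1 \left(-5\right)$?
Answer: $\frac{1}{4} \approx 0.25$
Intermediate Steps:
$Q = -5$
$f{\left(d \right)} = \frac{1}{2 d}$
$x = \frac{1}{2}$ ($x = \frac{1}{2 \left(-5\right)} \left(-5\right) = \frac{1}{2} \left(- \frac{1}{5}\right) \left(-5\right) = \left(- \frac{1}{10}\right) \left(-5\right) = \frac{1}{2} \approx 0.5$)
$x^{2} = \left(\frac{1}{2}\right)^{2} = \frac{1}{4}$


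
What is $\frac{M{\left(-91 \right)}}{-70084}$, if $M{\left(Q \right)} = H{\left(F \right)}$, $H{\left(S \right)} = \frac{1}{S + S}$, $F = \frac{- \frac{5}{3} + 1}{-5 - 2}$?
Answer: $- \frac{3}{40048} \approx -7.491 \cdot 10^{-5}$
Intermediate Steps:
$F = \frac{2}{21}$ ($F = \frac{\left(-5\right) \frac{1}{3} + 1}{-7} = \left(- \frac{5}{3} + 1\right) \left(- \frac{1}{7}\right) = \left(- \frac{2}{3}\right) \left(- \frac{1}{7}\right) = \frac{2}{21} \approx 0.095238$)
$H{\left(S \right)} = \frac{1}{2 S}$
$M{\left(Q \right)} = \frac{21}{4}$ ($M{\left(Q \right)} = \frac{1}{2 \cdot \frac{2}{21}} = \frac{1}{2} \cdot \frac{21}{2} = \frac{21}{4}$)
$\frac{M{\left(-91 \right)}}{-70084} = \frac{21}{4 \left(-70084\right)} = \frac{21}{4} \left(- \frac{1}{70084}\right) = - \frac{3}{40048}$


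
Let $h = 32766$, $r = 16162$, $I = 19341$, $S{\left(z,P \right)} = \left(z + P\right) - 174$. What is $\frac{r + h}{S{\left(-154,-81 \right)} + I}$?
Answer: $\frac{12232}{4733} \approx 2.5844$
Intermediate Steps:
$S{\left(z,P \right)} = -174 + P + z$ ($S{\left(z,P \right)} = \left(P + z\right) - 174 = -174 + P + z$)
$\frac{r + h}{S{\left(-154,-81 \right)} + I} = \frac{16162 + 32766}{\left(-174 - 81 - 154\right) + 19341} = \frac{48928}{-409 + 19341} = \frac{48928}{18932} = 48928 \cdot \frac{1}{18932} = \frac{12232}{4733}$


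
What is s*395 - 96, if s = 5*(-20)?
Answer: -39596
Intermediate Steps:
s = -100
s*395 - 96 = -100*395 - 96 = -39500 - 96 = -39596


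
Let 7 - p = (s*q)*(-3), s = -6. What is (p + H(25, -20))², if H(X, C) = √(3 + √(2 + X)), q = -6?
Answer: (115 + √3*√(1 + √3))² ≈ 13892.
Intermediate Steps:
p = 115 (p = 7 - (-6*(-6))*(-3) = 7 - 36*(-3) = 7 - 1*(-108) = 7 + 108 = 115)
(p + H(25, -20))² = (115 + √(3 + √(2 + 25)))² = (115 + √(3 + √27))² = (115 + √(3 + 3*√3))²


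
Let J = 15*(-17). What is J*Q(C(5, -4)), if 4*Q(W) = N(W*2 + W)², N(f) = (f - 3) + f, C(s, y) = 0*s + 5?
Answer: -185895/4 ≈ -46474.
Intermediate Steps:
C(s, y) = 5 (C(s, y) = 0 + 5 = 5)
N(f) = -3 + 2*f (N(f) = (-3 + f) + f = -3 + 2*f)
Q(W) = (-3 + 6*W)²/4 (Q(W) = (-3 + 2*(W*2 + W))²/4 = (-3 + 2*(2*W + W))²/4 = (-3 + 2*(3*W))²/4 = (-3 + 6*W)²/4)
J = -255
J*Q(C(5, -4)) = -2295*(-1 + 2*5)²/4 = -2295*(-1 + 10)²/4 = -2295*9²/4 = -2295*81/4 = -255*729/4 = -185895/4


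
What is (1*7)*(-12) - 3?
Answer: -87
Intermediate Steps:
(1*7)*(-12) - 3 = 7*(-12) - 3 = -84 - 3 = -87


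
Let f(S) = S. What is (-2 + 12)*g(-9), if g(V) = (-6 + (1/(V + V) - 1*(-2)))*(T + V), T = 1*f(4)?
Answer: 1825/9 ≈ 202.78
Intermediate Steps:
T = 4 (T = 1*4 = 4)
g(V) = (-4 + 1/(2*V))*(4 + V) (g(V) = (-6 + (1/(V + V) - 1*(-2)))*(4 + V) = (-6 + (1/(2*V) + 2))*(4 + V) = (-6 + (2 + 1/(2*V)))*(4 + V) = (-4 + 1/(2*V))*(4 + V))
(-2 + 12)*g(-9) = (-2 + 12)*(-31/2 - 4*(-9) + 2/(-9)) = 10*(-31/2 + 36 + 2*(-⅑)) = 10*(-31/2 + 36 - 2/9) = 10*(365/18) = 1825/9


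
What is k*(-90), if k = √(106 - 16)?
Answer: -270*√10 ≈ -853.81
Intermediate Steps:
k = 3*√10 (k = √90 = 3*√10 ≈ 9.4868)
k*(-90) = (3*√10)*(-90) = -270*√10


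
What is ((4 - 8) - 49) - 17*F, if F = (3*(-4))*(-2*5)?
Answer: -2093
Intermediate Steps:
F = 120 (F = -12*(-10) = 120)
((4 - 8) - 49) - 17*F = ((4 - 8) - 49) - 17*120 = (-4 - 49) - 2040 = -53 - 2040 = -2093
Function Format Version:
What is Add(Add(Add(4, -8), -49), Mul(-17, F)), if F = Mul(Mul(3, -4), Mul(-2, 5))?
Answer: -2093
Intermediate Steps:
F = 120 (F = Mul(-12, -10) = 120)
Add(Add(Add(4, -8), -49), Mul(-17, F)) = Add(Add(Add(4, -8), -49), Mul(-17, 120)) = Add(Add(-4, -49), -2040) = Add(-53, -2040) = -2093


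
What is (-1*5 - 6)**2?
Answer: 121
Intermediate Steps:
(-1*5 - 6)**2 = (-5 - 6)**2 = (-11)**2 = 121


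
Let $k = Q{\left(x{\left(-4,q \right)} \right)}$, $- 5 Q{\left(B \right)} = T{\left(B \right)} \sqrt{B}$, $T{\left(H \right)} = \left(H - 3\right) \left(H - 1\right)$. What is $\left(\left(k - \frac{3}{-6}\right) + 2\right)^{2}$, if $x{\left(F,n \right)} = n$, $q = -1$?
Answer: $\frac{369}{100} - 8 i \approx 3.69 - 8.0 i$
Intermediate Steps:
$T{\left(H \right)} = \left(-1 + H\right) \left(-3 + H\right)$ ($T{\left(H \right)} = \left(-3 + H\right) \left(-1 + H\right) = \left(-1 + H\right) \left(-3 + H\right)$)
$Q{\left(B \right)} = - \frac{\sqrt{B} \left(3 + B^{2} - 4 B\right)}{5}$ ($Q{\left(B \right)} = - \frac{\left(3 + B^{2} - 4 B\right) \sqrt{B}}{5} = - \frac{\sqrt{B} \left(3 + B^{2} - 4 B\right)}{5}$)
$k = - \frac{8 i}{5}$ ($k = \frac{\sqrt{-1} \left(-3 - \left(-1\right)^{2} + 4 \left(-1\right)\right)}{5} = \frac{i \left(-3 - 1 - 4\right)}{5} = \frac{1}{5} i \left(-8\right) = - \frac{8 i}{5} \approx - 1.6 i$)
$\left(\left(k - \frac{3}{-6}\right) + 2\right)^{2} = \left(\left(- \frac{8 i}{5} - \frac{3}{-6}\right) + 2\right)^{2} = \left(\left(- \frac{8 i}{5} - 3 \left(- \frac{1}{6}\right)\right) + 2\right)^{2} = \left(\left(- \frac{8 i}{5} - - \frac{1}{2}\right) + 2\right)^{2} = \left(\left(- \frac{8 i}{5} + \frac{1}{2}\right) + 2\right)^{2} = \left(\left(\frac{1}{2} - \frac{8 i}{5}\right) + 2\right)^{2} = \left(\frac{5}{2} - \frac{8 i}{5}\right)^{2}$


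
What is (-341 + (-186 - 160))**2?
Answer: 471969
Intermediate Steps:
(-341 + (-186 - 160))**2 = (-341 - 346)**2 = (-687)**2 = 471969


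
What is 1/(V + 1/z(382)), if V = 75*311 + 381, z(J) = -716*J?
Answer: 273512/6483875471 ≈ 4.2183e-5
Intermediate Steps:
V = 23706 (V = 23325 + 381 = 23706)
1/(V + 1/z(382)) = 1/(23706 + 1/(-716*382)) = 1/(23706 + 1/(-273512)) = 1/(23706 - 1/273512) = 1/(6483875471/273512) = 273512/6483875471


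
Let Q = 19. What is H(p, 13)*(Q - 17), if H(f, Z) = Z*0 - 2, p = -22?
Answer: -4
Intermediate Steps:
H(f, Z) = -2 (H(f, Z) = 0 - 2 = -2)
H(p, 13)*(Q - 17) = -2*(19 - 17) = -2*2 = -4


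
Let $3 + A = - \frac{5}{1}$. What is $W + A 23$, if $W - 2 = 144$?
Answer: $-38$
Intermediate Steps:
$W = 146$ ($W = 2 + 144 = 146$)
$A = -8$ ($A = -3 - \frac{5}{1} = -3 - 5 = -8$)
$W + A 23 = 146 - 184 = -38$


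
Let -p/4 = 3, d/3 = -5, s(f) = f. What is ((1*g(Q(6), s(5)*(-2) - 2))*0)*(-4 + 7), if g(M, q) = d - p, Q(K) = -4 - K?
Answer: 0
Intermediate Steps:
d = -15 (d = 3*(-5) = -15)
p = -12 (p = -4*3 = -12)
g(M, q) = -3 (g(M, q) = -15 - 1*(-12) = -15 + 12 = -3)
((1*g(Q(6), s(5)*(-2) - 2))*0)*(-4 + 7) = ((1*(-3))*0)*(-4 + 7) = -3*0*3 = 0*3 = 0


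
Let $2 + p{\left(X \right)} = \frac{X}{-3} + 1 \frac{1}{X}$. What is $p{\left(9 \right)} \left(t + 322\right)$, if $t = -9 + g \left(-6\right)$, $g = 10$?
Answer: $- \frac{11132}{9} \approx -1236.9$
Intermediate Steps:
$p{\left(X \right)} = -2 + \frac{1}{X} - \frac{X}{3}$ ($p{\left(X \right)} = -2 + \left(\frac{X}{-3} + 1 \frac{1}{X}\right) = -2 + \left(X \left(- \frac{1}{3}\right) + \frac{1}{X}\right) = -2 - \left(- \frac{1}{X} + \frac{X}{3}\right) = -2 + \frac{1}{X} - \frac{X}{3}$)
$t = -69$ ($t = -9 + 10 \left(-6\right) = -9 - 60 = -69$)
$p{\left(9 \right)} \left(t + 322\right) = \left(-2 + \frac{1}{9} - 3\right) \left(-69 + 322\right) = \left(-2 + \frac{1}{9} - 3\right) 253 = \left(- \frac{44}{9}\right) 253 = - \frac{11132}{9}$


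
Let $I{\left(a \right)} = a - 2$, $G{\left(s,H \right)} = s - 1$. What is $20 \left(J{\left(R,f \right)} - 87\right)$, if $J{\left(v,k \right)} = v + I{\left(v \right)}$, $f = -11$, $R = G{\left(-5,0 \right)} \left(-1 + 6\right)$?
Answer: $-2980$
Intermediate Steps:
$G{\left(s,H \right)} = -1 + s$ ($G{\left(s,H \right)} = s - 1 = -1 + s$)
$R = -30$ ($R = \left(-1 - 5\right) \left(-1 + 6\right) = \left(-6\right) 5 = -30$)
$I{\left(a \right)} = -2 + a$
$J{\left(v,k \right)} = -2 + 2 v$ ($J{\left(v,k \right)} = v + \left(-2 + v\right) = -2 + 2 v$)
$20 \left(J{\left(R,f \right)} - 87\right) = 20 \left(\left(-2 + 2 \left(-30\right)\right) - 87\right) = 20 \left(\left(-2 - 60\right) - 87\right) = 20 \left(-62 - 87\right) = 20 \left(-149\right) = -2980$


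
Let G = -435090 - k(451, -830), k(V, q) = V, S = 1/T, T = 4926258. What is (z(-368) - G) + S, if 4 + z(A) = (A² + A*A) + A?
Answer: 3478021894387/4926258 ≈ 7.0602e+5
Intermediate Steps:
S = 1/4926258 ≈ 2.0299e-7
z(A) = -4 + A + 2*A² (z(A) = -4 + ((A² + A*A) + A) = -4 + ((A² + A²) + A) = -4 + (2*A² + A) = -4 + (A + 2*A²) = -4 + A + 2*A²)
G = -435541 (G = -435090 - 1*451 = -435090 - 451 = -435541)
(z(-368) - G) + S = ((-4 - 368 + 2*(-368)²) - 1*(-435541)) + 1/4926258 = ((-4 - 368 + 2*135424) + 435541) + 1/4926258 = ((-4 - 368 + 270848) + 435541) + 1/4926258 = (270476 + 435541) + 1/4926258 = 706017 + 1/4926258 = 3478021894387/4926258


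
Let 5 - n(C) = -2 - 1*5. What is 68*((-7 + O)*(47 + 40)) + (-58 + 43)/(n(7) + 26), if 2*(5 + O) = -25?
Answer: -5507811/38 ≈ -1.4494e+5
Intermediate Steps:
O = -35/2 (O = -5 + (½)*(-25) = -5 - 25/2 = -35/2 ≈ -17.500)
n(C) = 12 (n(C) = 5 - (-2 - 1*5) = 5 - (-2 - 5) = 5 - 1*(-7) = 5 + 7 = 12)
68*((-7 + O)*(47 + 40)) + (-58 + 43)/(n(7) + 26) = 68*((-7 - 35/2)*(47 + 40)) + (-58 + 43)/(12 + 26) = 68*(-49/2*87) - 15/38 = 68*(-4263/2) - 15*1/38 = -144942 - 15/38 = -5507811/38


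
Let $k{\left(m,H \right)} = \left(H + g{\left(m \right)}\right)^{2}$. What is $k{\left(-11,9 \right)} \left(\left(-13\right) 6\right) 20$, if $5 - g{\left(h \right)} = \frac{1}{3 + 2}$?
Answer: $- \frac{1485432}{5} \approx -2.9709 \cdot 10^{5}$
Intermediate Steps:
$g{\left(h \right)} = \frac{24}{5}$ ($g{\left(h \right)} = 5 - \frac{1}{3 + 2} = 5 - \frac{1}{5} = \frac{24}{5}$)
$k{\left(m,H \right)} = \left(\frac{24}{5} + H\right)^{2}$ ($k{\left(m,H \right)} = \left(H + \frac{24}{5}\right)^{2} = \left(\frac{24}{5} + H\right)^{2}$)
$k{\left(-11,9 \right)} \left(\left(-13\right) 6\right) 20 = \frac{\left(24 + 5 \cdot 9\right)^{2}}{25} \left(\left(-13\right) 6\right) 20 = \frac{\left(24 + 45\right)^{2}}{25} \left(-78\right) 20 = \frac{69^{2}}{25} \left(-78\right) 20 = \frac{1}{25} \cdot 4761 \left(-78\right) 20 = \frac{4761}{25} \left(-78\right) 20 = \left(- \frac{371358}{25}\right) 20 = - \frac{1485432}{5}$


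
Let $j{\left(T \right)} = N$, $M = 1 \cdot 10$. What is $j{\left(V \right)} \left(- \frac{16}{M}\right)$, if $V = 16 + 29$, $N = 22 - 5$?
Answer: $- \frac{136}{5} \approx -27.2$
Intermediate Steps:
$M = 10$
$N = 17$
$V = 45$
$j{\left(T \right)} = 17$
$j{\left(V \right)} \left(- \frac{16}{M}\right) = 17 \left(- \frac{16}{10}\right) = 17 \left(\left(-16\right) \frac{1}{10}\right) = 17 \left(- \frac{8}{5}\right) = - \frac{136}{5}$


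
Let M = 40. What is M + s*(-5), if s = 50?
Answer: -210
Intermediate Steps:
M + s*(-5) = 40 + 50*(-5) = 40 - 250 = -210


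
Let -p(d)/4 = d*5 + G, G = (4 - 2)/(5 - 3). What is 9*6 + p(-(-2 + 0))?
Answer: 10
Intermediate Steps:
G = 1 (G = 2/2 = 2*(1/2) = 1)
p(d) = -4 - 20*d (p(d) = -4*(d*5 + 1) = -4*(5*d + 1) = -4*(1 + 5*d) = -4 - 20*d)
9*6 + p(-(-2 + 0)) = 9*6 + (-4 - (-20)*(-2 + 0)) = 54 + (-4 - (-20)*(-2)) = 54 + (-4 - 20*2) = 54 + (-4 - 40) = 54 - 44 = 10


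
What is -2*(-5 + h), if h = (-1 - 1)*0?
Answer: 10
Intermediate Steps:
h = 0 (h = -2*0 = 0)
-2*(-5 + h) = -2*(-5 + 0) = -2*(-5) = 10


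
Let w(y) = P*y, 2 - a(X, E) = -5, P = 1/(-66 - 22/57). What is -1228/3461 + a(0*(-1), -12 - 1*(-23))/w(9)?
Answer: -92304932/1775493 ≈ -51.988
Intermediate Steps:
P = -57/3784 (P = 1/(-66 - 22*1/57) = 1/(-66 - 22/57) = 1/(-3784/57) = -57/3784 ≈ -0.015063)
a(X, E) = 7 (a(X, E) = 2 - 1*(-5) = 2 + 5 = 7)
w(y) = -57*y/3784
-1228/3461 + a(0*(-1), -12 - 1*(-23))/w(9) = -1228/3461 + 7/((-57/3784*9)) = -1228*1/3461 + 7/(-513/3784) = -1228/3461 + 7*(-3784/513) = -1228/3461 - 26488/513 = -92304932/1775493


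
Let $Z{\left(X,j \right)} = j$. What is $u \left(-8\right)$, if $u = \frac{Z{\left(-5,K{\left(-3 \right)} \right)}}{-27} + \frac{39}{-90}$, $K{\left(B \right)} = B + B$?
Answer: $\frac{76}{45} \approx 1.6889$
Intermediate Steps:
$K{\left(B \right)} = 2 B$
$u = - \frac{19}{90}$ ($u = \frac{2 \left(-3\right)}{-27} + \frac{39}{-90} = \left(-6\right) \left(- \frac{1}{27}\right) + 39 \left(- \frac{1}{90}\right) = \frac{2}{9} - \frac{13}{30} = - \frac{19}{90} \approx -0.21111$)
$u \left(-8\right) = \left(- \frac{19}{90}\right) \left(-8\right) = \frac{76}{45}$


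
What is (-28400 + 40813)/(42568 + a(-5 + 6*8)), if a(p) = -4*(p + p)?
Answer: 12413/42224 ≈ 0.29398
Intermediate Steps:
a(p) = -8*p
(-28400 + 40813)/(42568 + a(-5 + 6*8)) = (-28400 + 40813)/(42568 - 8*(-5 + 6*8)) = 12413/(42568 - 8*(-5 + 48)) = 12413/(42568 - 8*43) = 12413/(42568 - 344) = 12413/42224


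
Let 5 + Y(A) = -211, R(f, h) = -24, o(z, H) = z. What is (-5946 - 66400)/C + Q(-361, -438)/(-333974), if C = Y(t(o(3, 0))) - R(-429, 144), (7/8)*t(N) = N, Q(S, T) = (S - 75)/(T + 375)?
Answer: 126848828795/336645792 ≈ 376.80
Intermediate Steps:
Q(S, T) = (-75 + S)/(375 + T)
t(N) = 8*N/7
Y(A) = -216 (Y(A) = -5 - 211 = -216)
C = -192 (C = -216 - 1*(-24) = -216 + 24 = -192)
(-5946 - 66400)/C + Q(-361, -438)/(-333974) = (-5946 - 66400)/(-192) + ((-75 - 361)/(375 - 438))/(-333974) = -72346*(-1/192) + (-436/(-63))*(-1/333974) = 36173/96 - 1/63*(-436)*(-1/333974) = 36173/96 + (436/63)*(-1/333974) = 36173/96 - 218/10520181 = 126848828795/336645792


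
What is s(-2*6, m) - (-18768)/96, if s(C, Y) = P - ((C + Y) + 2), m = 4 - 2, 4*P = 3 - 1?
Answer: 204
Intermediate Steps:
P = 1/2 (P = (3 - 1)/4 = (1/4)*2 = 1/2 ≈ 0.50000)
m = 2
s(C, Y) = -3/2 - C - Y (s(C, Y) = 1/2 - ((C + Y) + 2) = 1/2 - (2 + C + Y) = 1/2 + (-2 - C - Y) = -3/2 - C - Y)
s(-2*6, m) - (-18768)/96 = (-3/2 - (-2)*6 - 1*2) - (-18768)/96 = (-3/2 - 1*(-12) - 2) - (-18768)/96 = (-3/2 + 12 - 2) - 138*(-17/12) = 17/2 + 391/2 = 204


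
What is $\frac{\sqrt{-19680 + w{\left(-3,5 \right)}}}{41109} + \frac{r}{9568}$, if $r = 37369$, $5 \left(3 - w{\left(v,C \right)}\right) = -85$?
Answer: $\frac{37369}{9568} + \frac{2 i \sqrt{4915}}{41109} \approx 3.9056 + 0.0034108 i$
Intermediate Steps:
$w{\left(v,C \right)} = 20$ ($w{\left(v,C \right)} = 3 - -17 = 3 + 17 = 20$)
$\frac{\sqrt{-19680 + w{\left(-3,5 \right)}}}{41109} + \frac{r}{9568} = \frac{\sqrt{-19680 + 20}}{41109} + \frac{37369}{9568} = \sqrt{-19660} \cdot \frac{1}{41109} + 37369 \cdot \frac{1}{9568} = 2 i \sqrt{4915} \cdot \frac{1}{41109} + \frac{37369}{9568} = \frac{2 i \sqrt{4915}}{41109} + \frac{37369}{9568} = \frac{37369}{9568} + \frac{2 i \sqrt{4915}}{41109}$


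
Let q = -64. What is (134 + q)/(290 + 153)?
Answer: 70/443 ≈ 0.15801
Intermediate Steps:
(134 + q)/(290 + 153) = (134 - 64)/(290 + 153) = 70/443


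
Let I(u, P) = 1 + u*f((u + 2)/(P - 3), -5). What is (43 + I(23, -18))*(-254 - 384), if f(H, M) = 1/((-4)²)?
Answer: -231913/8 ≈ -28989.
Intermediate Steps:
f(H, M) = 1/16
I(u, P) = 1 + u/16 (I(u, P) = 1 + u*(1/16) = 1 + u/16)
(43 + I(23, -18))*(-254 - 384) = (43 + (1 + (1/16)*23))*(-254 - 384) = (43 + (1 + 23/16))*(-638) = (43 + 39/16)*(-638) = (727/16)*(-638) = -231913/8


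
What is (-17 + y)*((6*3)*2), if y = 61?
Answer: 1584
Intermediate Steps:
(-17 + y)*((6*3)*2) = (-17 + 61)*((6*3)*2) = 44*(18*2) = 44*36 = 1584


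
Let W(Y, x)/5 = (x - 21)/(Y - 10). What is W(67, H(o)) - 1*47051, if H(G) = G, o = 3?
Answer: -893999/19 ≈ -47053.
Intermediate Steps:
W(Y, x) = 5*(-21 + x)/(-10 + Y) (W(Y, x) = 5*((x - 21)/(Y - 10)) = 5*((-21 + x)/(-10 + Y)) = 5*(-21 + x)/(-10 + Y))
W(67, H(o)) - 1*47051 = 5*(-21 + 3)/(-10 + 67) - 1*47051 = 5*(-18)/57 - 47051 = 5*(1/57)*(-18) - 47051 = -30/19 - 47051 = -893999/19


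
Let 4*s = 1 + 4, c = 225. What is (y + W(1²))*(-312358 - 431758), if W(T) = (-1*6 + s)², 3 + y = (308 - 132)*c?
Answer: -117926201477/4 ≈ -2.9482e+10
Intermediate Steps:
s = 5/4 (s = (1 + 4)/4 = (¼)*5 = 5/4 ≈ 1.2500)
y = 39597 (y = -3 + (308 - 132)*225 = -3 + 176*225 = -3 + 39600 = 39597)
W(T) = 361/16 (W(T) = (-1*6 + 5/4)² = (-6 + 5/4)² = (-19/4)² = 361/16)
(y + W(1²))*(-312358 - 431758) = (39597 + 361/16)*(-312358 - 431758) = (633913/16)*(-744116) = -117926201477/4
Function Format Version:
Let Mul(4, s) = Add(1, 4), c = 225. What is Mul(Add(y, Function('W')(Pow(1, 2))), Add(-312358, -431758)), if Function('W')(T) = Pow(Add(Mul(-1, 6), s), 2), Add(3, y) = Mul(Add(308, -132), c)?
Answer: Rational(-117926201477, 4) ≈ -2.9482e+10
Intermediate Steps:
s = Rational(5, 4) (s = Mul(Rational(1, 4), Add(1, 4)) = Mul(Rational(1, 4), 5) = Rational(5, 4) ≈ 1.2500)
y = 39597 (y = Add(-3, Mul(Add(308, -132), 225)) = Add(-3, Mul(176, 225)) = Add(-3, 39600) = 39597)
Function('W')(T) = Rational(361, 16) (Function('W')(T) = Pow(Add(Mul(-1, 6), Rational(5, 4)), 2) = Pow(Add(-6, Rational(5, 4)), 2) = Pow(Rational(-19, 4), 2) = Rational(361, 16))
Mul(Add(y, Function('W')(Pow(1, 2))), Add(-312358, -431758)) = Mul(Add(39597, Rational(361, 16)), Add(-312358, -431758)) = Mul(Rational(633913, 16), -744116) = Rational(-117926201477, 4)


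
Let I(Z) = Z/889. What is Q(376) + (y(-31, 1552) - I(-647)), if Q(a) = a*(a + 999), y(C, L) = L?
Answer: 460993375/889 ≈ 5.1855e+5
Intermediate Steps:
I(Z) = Z/889 (I(Z) = Z*(1/889) = Z/889)
Q(a) = a*(999 + a)
Q(376) + (y(-31, 1552) - I(-647)) = 376*(999 + 376) + (1552 - (-647)/889) = 376*1375 + (1552 - 1*(-647/889)) = 517000 + (1552 + 647/889) = 517000 + 1380375/889 = 460993375/889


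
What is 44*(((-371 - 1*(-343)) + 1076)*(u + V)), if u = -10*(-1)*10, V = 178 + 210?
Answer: 22502656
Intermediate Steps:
V = 388
u = 100 (u = 10*10 = 100)
44*(((-371 - 1*(-343)) + 1076)*(u + V)) = 44*(((-371 - 1*(-343)) + 1076)*(100 + 388)) = 44*(((-371 + 343) + 1076)*488) = 44*((-28 + 1076)*488) = 44*(1048*488) = 44*511424 = 22502656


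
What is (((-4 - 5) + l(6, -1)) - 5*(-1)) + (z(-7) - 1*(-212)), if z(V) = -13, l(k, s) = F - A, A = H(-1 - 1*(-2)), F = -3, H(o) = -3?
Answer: 195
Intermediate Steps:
A = -3
l(k, s) = 0 (l(k, s) = -3 - 1*(-3) = -3 + 3 = 0)
(((-4 - 5) + l(6, -1)) - 5*(-1)) + (z(-7) - 1*(-212)) = (((-4 - 5) + 0) - 5*(-1)) + (-13 - 1*(-212)) = ((-9 + 0) + 5) + (-13 + 212) = (-9 + 5) + 199 = -4 + 199 = 195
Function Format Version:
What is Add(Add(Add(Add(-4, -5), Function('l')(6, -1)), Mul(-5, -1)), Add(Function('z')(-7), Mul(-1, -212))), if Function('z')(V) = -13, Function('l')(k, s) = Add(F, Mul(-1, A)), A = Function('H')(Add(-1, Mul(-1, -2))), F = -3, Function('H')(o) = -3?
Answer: 195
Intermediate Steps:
A = -3
Function('l')(k, s) = 0 (Function('l')(k, s) = Add(-3, Mul(-1, -3)) = Add(-3, 3) = 0)
Add(Add(Add(Add(-4, -5), Function('l')(6, -1)), Mul(-5, -1)), Add(Function('z')(-7), Mul(-1, -212))) = Add(Add(Add(Add(-4, -5), 0), Mul(-5, -1)), Add(-13, Mul(-1, -212))) = Add(Add(Add(-9, 0), 5), Add(-13, 212)) = Add(Add(-9, 5), 199) = Add(-4, 199) = 195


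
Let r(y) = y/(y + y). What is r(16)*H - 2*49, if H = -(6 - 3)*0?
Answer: -98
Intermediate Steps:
r(y) = 1/2 (r(y) = y/((2*y)) = (1/(2*y))*y = 1/2)
H = 0 (H = -1*3*0 = -3*0 = 0)
r(16)*H - 2*49 = (1/2)*0 - 2*49 = 0 - 98 = -98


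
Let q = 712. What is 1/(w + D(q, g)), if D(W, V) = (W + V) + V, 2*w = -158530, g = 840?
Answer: -1/76873 ≈ -1.3008e-5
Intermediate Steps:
w = -79265 (w = (1/2)*(-158530) = -79265)
D(W, V) = W + 2*V (D(W, V) = (V + W) + V = W + 2*V)
1/(w + D(q, g)) = 1/(-79265 + (712 + 2*840)) = 1/(-79265 + (712 + 1680)) = 1/(-79265 + 2392) = 1/(-76873) = -1/76873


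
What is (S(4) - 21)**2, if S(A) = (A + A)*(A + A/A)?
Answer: 361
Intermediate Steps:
S(A) = 2*A*(1 + A) (S(A) = (2*A)*(A + 1) = (2*A)*(1 + A) = 2*A*(1 + A))
(S(4) - 21)**2 = (2*4*(1 + 4) - 21)**2 = (2*4*5 - 21)**2 = (40 - 21)**2 = 19**2 = 361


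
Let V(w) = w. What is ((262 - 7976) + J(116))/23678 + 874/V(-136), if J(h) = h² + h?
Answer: -4974471/805052 ≈ -6.1791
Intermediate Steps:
J(h) = h + h²
((262 - 7976) + J(116))/23678 + 874/V(-136) = ((262 - 7976) + 116*(1 + 116))/23678 + 874/(-136) = (-7714 + 116*117)*(1/23678) + 874*(-1/136) = (-7714 + 13572)*(1/23678) - 437/68 = 5858*(1/23678) - 437/68 = 2929/11839 - 437/68 = -4974471/805052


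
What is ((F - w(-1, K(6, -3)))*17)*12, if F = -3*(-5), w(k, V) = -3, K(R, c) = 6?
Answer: 3672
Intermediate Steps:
F = 15
((F - w(-1, K(6, -3)))*17)*12 = ((15 - 1*(-3))*17)*12 = ((15 + 3)*17)*12 = (18*17)*12 = 306*12 = 3672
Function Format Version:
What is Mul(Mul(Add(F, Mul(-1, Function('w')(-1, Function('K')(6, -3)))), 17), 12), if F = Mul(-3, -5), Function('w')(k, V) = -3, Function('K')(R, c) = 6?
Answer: 3672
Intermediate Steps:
F = 15
Mul(Mul(Add(F, Mul(-1, Function('w')(-1, Function('K')(6, -3)))), 17), 12) = Mul(Mul(Add(15, Mul(-1, -3)), 17), 12) = Mul(Mul(Add(15, 3), 17), 12) = Mul(Mul(18, 17), 12) = Mul(306, 12) = 3672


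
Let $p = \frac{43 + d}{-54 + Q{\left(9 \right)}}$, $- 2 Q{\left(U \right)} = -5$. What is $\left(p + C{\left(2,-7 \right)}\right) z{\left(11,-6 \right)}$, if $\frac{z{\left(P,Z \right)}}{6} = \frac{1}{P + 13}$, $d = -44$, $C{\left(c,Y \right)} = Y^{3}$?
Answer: $- \frac{35327}{412} \approx -85.745$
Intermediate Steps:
$Q{\left(U \right)} = \frac{5}{2}$ ($Q{\left(U \right)} = \left(- \frac{1}{2}\right) \left(-5\right) = \frac{5}{2}$)
$z{\left(P,Z \right)} = \frac{6}{13 + P}$ ($z{\left(P,Z \right)} = \frac{6}{P + 13} = \frac{6}{13 + P}$)
$p = \frac{2}{103}$ ($p = \frac{43 - 44}{-54 + \frac{5}{2}} = - \frac{1}{- \frac{103}{2}} = \left(-1\right) \left(- \frac{2}{103}\right) = \frac{2}{103} \approx 0.019417$)
$\left(p + C{\left(2,-7 \right)}\right) z{\left(11,-6 \right)} = \left(\frac{2}{103} + \left(-7\right)^{3}\right) \frac{6}{13 + 11} = \left(\frac{2}{103} - 343\right) \frac{6}{24} = - \frac{35327 \cdot 6 \cdot \frac{1}{24}}{103} = \left(- \frac{35327}{103}\right) \frac{1}{4} = - \frac{35327}{412}$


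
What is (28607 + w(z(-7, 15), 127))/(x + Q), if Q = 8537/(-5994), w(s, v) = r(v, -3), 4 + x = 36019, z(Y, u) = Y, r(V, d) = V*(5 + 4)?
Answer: 178321500/215865373 ≈ 0.82608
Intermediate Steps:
r(V, d) = 9*V (r(V, d) = V*9 = 9*V)
x = 36015 (x = -4 + 36019 = 36015)
w(s, v) = 9*v
Q = -8537/5994 (Q = 8537*(-1/5994) = -8537/5994 ≈ -1.4243)
(28607 + w(z(-7, 15), 127))/(x + Q) = (28607 + 9*127)/(36015 - 8537/5994) = (28607 + 1143)/(215865373/5994) = 29750*(5994/215865373) = 178321500/215865373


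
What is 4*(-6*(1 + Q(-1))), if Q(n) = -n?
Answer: -48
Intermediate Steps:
4*(-6*(1 + Q(-1))) = 4*(-6*(1 - 1*(-1))) = 4*(-6*(1 + 1)) = 4*(-6*2) = 4*(-12) = -48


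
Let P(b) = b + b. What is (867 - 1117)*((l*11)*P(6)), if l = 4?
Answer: -132000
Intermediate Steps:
P(b) = 2*b
(867 - 1117)*((l*11)*P(6)) = (867 - 1117)*((4*11)*(2*6)) = -11000*12 = -250*528 = -132000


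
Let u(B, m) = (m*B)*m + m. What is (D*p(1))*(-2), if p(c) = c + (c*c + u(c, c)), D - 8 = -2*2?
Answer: -32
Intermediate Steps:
u(B, m) = m + B*m² (u(B, m) = (B*m)*m + m = B*m² + m = m + B*m²)
D = 4 (D = 8 - 2*2 = 8 - 4 = 4)
p(c) = c + c² + c*(1 + c²) (p(c) = c + (c*c + c*(1 + c*c)) = c + (c² + c*(1 + c²)) = c + c² + c*(1 + c²))
(D*p(1))*(-2) = (4*(1*(2 + 1 + 1²)))*(-2) = (4*(1*(2 + 1 + 1)))*(-2) = (4*(1*4))*(-2) = (4*4)*(-2) = 16*(-2) = -32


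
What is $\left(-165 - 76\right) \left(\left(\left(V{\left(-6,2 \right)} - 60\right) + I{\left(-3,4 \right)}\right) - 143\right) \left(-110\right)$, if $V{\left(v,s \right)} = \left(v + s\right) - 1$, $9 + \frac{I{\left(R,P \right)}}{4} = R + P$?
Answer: $-6362400$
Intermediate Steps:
$I{\left(R,P \right)} = -36 + 4 P + 4 R$ ($I{\left(R,P \right)} = -36 + 4 \left(R + P\right) = -36 + 4 \left(P + R\right) = -36 + \left(4 P + 4 R\right) = -36 + 4 P + 4 R$)
$V{\left(v,s \right)} = -1 + s + v$ ($V{\left(v,s \right)} = \left(s + v\right) - 1 = -1 + s + v$)
$\left(-165 - 76\right) \left(\left(\left(V{\left(-6,2 \right)} - 60\right) + I{\left(-3,4 \right)}\right) - 143\right) \left(-110\right) = \left(-165 - 76\right) \left(\left(\left(\left(-1 + 2 - 6\right) - 60\right) + \left(-36 + 4 \cdot 4 + 4 \left(-3\right)\right)\right) - 143\right) \left(-110\right) = - 241 \left(\left(\left(-5 - 60\right) - 32\right) - 143\right) \left(-110\right) = - 241 \left(\left(-65 - 32\right) - 143\right) \left(-110\right) = - 241 \left(-97 - 143\right) \left(-110\right) = \left(-241\right) \left(-240\right) \left(-110\right) = 57840 \left(-110\right) = -6362400$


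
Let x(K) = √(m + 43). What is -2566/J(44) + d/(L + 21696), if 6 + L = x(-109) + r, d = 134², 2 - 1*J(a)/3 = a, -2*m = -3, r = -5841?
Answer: 680413146323/31650035319 - 17956*√178/502381513 ≈ 21.498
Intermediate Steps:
m = 3/2 (m = -½*(-3) = 3/2 ≈ 1.5000)
J(a) = 6 - 3*a
x(K) = √178/2 (x(K) = √(3/2 + 43) = √(89/2) = √178/2)
d = 17956
L = -5847 + √178/2 (L = -6 + (√178/2 - 5841) = -6 + (-5841 + √178/2) = -5847 + √178/2 ≈ -5840.3)
-2566/J(44) + d/(L + 21696) = -2566/(6 - 3*44) + 17956/((-5847 + √178/2) + 21696) = -2566/(6 - 132) + 17956/(15849 + √178/2) = -2566/(-126) + 17956/(15849 + √178/2) = -2566*(-1/126) + 17956/(15849 + √178/2) = 1283/63 + 17956/(15849 + √178/2)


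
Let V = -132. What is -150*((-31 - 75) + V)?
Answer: 35700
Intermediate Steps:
-150*((-31 - 75) + V) = -150*((-31 - 75) - 132) = -150*(-106 - 132) = -150*(-238) = 35700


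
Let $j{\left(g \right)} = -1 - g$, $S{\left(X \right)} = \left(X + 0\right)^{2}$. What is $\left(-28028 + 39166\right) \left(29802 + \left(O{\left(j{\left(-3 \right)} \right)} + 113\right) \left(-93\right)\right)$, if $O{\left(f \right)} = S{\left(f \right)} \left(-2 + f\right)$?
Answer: $214885434$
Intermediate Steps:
$S{\left(X \right)} = X^{2}$
$O{\left(f \right)} = f^{2} \left(-2 + f\right)$
$\left(-28028 + 39166\right) \left(29802 + \left(O{\left(j{\left(-3 \right)} \right)} + 113\right) \left(-93\right)\right) = \left(-28028 + 39166\right) \left(29802 + \left(\left(-1 - -3\right)^{2} \left(-2 - -2\right) + 113\right) \left(-93\right)\right) = 11138 \left(29802 + \left(\left(-1 + 3\right)^{2} \left(-2 + \left(-1 + 3\right)\right) + 113\right) \left(-93\right)\right) = 11138 \left(29802 + \left(2^{2} \left(-2 + 2\right) + 113\right) \left(-93\right)\right) = 11138 \left(29802 + \left(4 \cdot 0 + 113\right) \left(-93\right)\right) = 11138 \left(29802 + \left(0 + 113\right) \left(-93\right)\right) = 11138 \left(29802 + 113 \left(-93\right)\right) = 11138 \left(29802 - 10509\right) = 11138 \cdot 19293 = 214885434$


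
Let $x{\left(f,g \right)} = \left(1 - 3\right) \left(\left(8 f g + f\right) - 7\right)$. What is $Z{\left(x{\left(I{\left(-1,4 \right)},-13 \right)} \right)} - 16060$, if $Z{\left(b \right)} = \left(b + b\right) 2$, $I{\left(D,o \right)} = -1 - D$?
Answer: $-16004$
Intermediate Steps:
$x{\left(f,g \right)} = 14 - 2 f - 16 f g$ ($x{\left(f,g \right)} = - 2 \left(\left(8 f g + f\right) - 7\right) = - 2 \left(\left(f + 8 f g\right) - 7\right) = - 2 \left(-7 + f + 8 f g\right) = 14 - 2 f - 16 f g$)
$Z{\left(b \right)} = 4 b$ ($Z{\left(b \right)} = 2 b 2 = 4 b$)
$Z{\left(x{\left(I{\left(-1,4 \right)},-13 \right)} \right)} - 16060 = 4 \left(14 - 2 \left(-1 - -1\right) - 16 \left(-1 - -1\right) \left(-13\right)\right) - 16060 = 4 \left(14 - 2 \left(-1 + 1\right) - 16 \left(-1 + 1\right) \left(-13\right)\right) - 16060 = 4 \left(14 - 0 - 0 \left(-13\right)\right) - 16060 = 4 \left(14 + 0 + 0\right) - 16060 = 4 \cdot 14 - 16060 = 56 - 16060 = -16004$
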